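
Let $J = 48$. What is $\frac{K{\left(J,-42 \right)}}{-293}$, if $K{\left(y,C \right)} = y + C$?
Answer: $- \frac{6}{293} \approx -0.020478$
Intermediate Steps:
$K{\left(y,C \right)} = C + y$
$\frac{K{\left(J,-42 \right)}}{-293} = \frac{-42 + 48}{-293} = 6 \left(- \frac{1}{293}\right) = - \frac{6}{293}$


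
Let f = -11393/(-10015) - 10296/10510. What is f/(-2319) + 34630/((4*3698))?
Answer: 422633850458821/180530805862860 ≈ 2.3411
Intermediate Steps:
f = 1662599/10525765 (f = -11393*(-1/10015) - 10296*1/10510 = 11393/10015 - 5148/5255 = 1662599/10525765 ≈ 0.15796)
f/(-2319) + 34630/((4*3698)) = (1662599/10525765)/(-2319) + 34630/((4*3698)) = (1662599/10525765)*(-1/2319) + 34630/14792 = -1662599/24409249035 + 34630*(1/14792) = -1662599/24409249035 + 17315/7396 = 422633850458821/180530805862860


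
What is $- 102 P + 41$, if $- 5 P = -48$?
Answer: $- \frac{4691}{5} \approx -938.2$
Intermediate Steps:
$P = \frac{48}{5}$ ($P = \left(- \frac{1}{5}\right) \left(-48\right) = \frac{48}{5} \approx 9.6$)
$- 102 P + 41 = \left(-102\right) \frac{48}{5} + 41 = - \frac{4896}{5} + 41 = - \frac{4691}{5}$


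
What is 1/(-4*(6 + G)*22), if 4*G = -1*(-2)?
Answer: -1/572 ≈ -0.0017483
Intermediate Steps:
G = 1/2 (G = (-1*(-2))/4 = (1/4)*2 = 1/2 ≈ 0.50000)
1/(-4*(6 + G)*22) = 1/(-4*(6 + 1/2)*22) = 1/(-4*13/2*22) = 1/(-2*13*22) = 1/(-26*22) = 1/(-572) = -1/572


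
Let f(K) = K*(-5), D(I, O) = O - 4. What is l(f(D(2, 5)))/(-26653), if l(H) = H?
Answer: 5/26653 ≈ 0.00018760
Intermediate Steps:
D(I, O) = -4 + O
f(K) = -5*K
l(f(D(2, 5)))/(-26653) = -5*(-4 + 5)/(-26653) = -5*1*(-1/26653) = -5*(-1/26653) = 5/26653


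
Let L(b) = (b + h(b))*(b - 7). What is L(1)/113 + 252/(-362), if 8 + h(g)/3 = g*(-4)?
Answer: 23772/20453 ≈ 1.1623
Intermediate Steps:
h(g) = -24 - 12*g (h(g) = -24 + 3*(g*(-4)) = -24 + 3*(-4*g) = -24 - 12*g)
L(b) = (-24 - 11*b)*(-7 + b) (L(b) = (b + (-24 - 12*b))*(b - 7) = (-24 - 11*b)*(-7 + b))
L(1)/113 + 252/(-362) = (168 - 11*1² + 53*1)/113 + 252/(-362) = (168 - 11*1 + 53)*(1/113) + 252*(-1/362) = (168 - 11 + 53)*(1/113) - 126/181 = 210*(1/113) - 126/181 = 210/113 - 126/181 = 23772/20453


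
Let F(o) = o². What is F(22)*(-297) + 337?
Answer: -143411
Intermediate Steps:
F(22)*(-297) + 337 = 22²*(-297) + 337 = 484*(-297) + 337 = -143748 + 337 = -143411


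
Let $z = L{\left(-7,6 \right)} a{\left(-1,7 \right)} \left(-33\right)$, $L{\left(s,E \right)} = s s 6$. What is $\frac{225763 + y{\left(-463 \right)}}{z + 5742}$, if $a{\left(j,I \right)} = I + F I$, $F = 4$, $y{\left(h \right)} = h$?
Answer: $- \frac{18775}{27819} \approx -0.6749$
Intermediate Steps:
$L{\left(s,E \right)} = 6 s^{2}$ ($L{\left(s,E \right)} = s^{2} \cdot 6 = 6 s^{2}$)
$a{\left(j,I \right)} = 5 I$ ($a{\left(j,I \right)} = I + 4 I = 5 I$)
$z = -339570$ ($z = 6 \left(-7\right)^{2} \cdot 5 \cdot 7 \left(-33\right) = 6 \cdot 49 \cdot 35 \left(-33\right) = 294 \cdot 35 \left(-33\right) = 10290 \left(-33\right) = -339570$)
$\frac{225763 + y{\left(-463 \right)}}{z + 5742} = \frac{225763 - 463}{-339570 + 5742} = \frac{225300}{-333828} = 225300 \left(- \frac{1}{333828}\right) = - \frac{18775}{27819}$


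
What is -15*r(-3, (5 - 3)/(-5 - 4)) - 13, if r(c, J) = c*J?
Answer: -23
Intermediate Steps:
r(c, J) = J*c
-15*r(-3, (5 - 3)/(-5 - 4)) - 13 = -15*(5 - 3)/(-5 - 4)*(-3) - 13 = -15*2/(-9)*(-3) - 13 = -15*2*(-⅑)*(-3) - 13 = -(-10)*(-3)/3 - 13 = -15*⅔ - 13 = -10 - 13 = -23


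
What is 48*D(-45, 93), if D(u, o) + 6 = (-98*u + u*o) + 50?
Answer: 12912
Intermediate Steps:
D(u, o) = 44 - 98*u + o*u (D(u, o) = -6 + ((-98*u + u*o) + 50) = -6 + ((-98*u + o*u) + 50) = -6 + (50 - 98*u + o*u) = 44 - 98*u + o*u)
48*D(-45, 93) = 48*(44 - 98*(-45) + 93*(-45)) = 48*(44 + 4410 - 4185) = 48*269 = 12912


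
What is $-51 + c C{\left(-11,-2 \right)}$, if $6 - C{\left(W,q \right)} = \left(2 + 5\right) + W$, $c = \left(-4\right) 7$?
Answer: $-331$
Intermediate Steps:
$c = -28$
$C{\left(W,q \right)} = -1 - W$ ($C{\left(W,q \right)} = 6 - \left(\left(2 + 5\right) + W\right) = 6 - \left(7 + W\right) = -1 - W$)
$-51 + c C{\left(-11,-2 \right)} = -51 - 28 \left(-1 - -11\right) = -51 - 28 \left(-1 + 11\right) = -51 - 280 = -331$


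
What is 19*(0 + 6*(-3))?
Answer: -342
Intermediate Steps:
19*(0 + 6*(-3)) = 19*(0 - 18) = 19*(-18) = -342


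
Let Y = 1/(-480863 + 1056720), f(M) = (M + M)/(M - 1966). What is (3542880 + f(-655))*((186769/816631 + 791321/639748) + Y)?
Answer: 2047239613040941162269022705/394263410728456399318 ≈ 5.1926e+6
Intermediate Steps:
f(M) = 2*M/(-1966 + M) (f(M) = (2*M)/(-1966 + M) = 2*M/(-1966 + M))
Y = 1/575857 ≈ 1.7365e-6
(3542880 + f(-655))*((186769/816631 + 791321/639748) + Y) = (3542880 + 2*(-655)/(-1966 - 655))*((186769/816631 + 791321/639748) + 1/575857) = (3542880 + 2*(-655)/(-2621))*((186769*(1/816631) + 791321*(1/639748)) + 1/575857) = (3542880 + 2*(-655)*(-1/2621))*((186769/816631 + 791321/639748) + 1/575857) = (3542880 + 1310/2621)*(765702353763/522438048988 + 1/575857) = (9285889790/2621)*(440935582768948879/300849607576082716) = 2047239613040941162269022705/394263410728456399318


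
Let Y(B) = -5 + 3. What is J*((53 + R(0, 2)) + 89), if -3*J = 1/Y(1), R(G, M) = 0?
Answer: 71/3 ≈ 23.667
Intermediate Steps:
Y(B) = -2
J = 1/6 (J = -1/3/(-2) = -1/3*(-1/2) = 1/6 ≈ 0.16667)
J*((53 + R(0, 2)) + 89) = ((53 + 0) + 89)/6 = (53 + 89)/6 = (1/6)*142 = 71/3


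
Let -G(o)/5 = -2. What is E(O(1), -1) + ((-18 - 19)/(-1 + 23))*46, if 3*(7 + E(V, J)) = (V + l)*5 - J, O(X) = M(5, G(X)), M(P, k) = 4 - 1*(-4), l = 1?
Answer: -2278/33 ≈ -69.030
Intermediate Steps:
G(o) = 10 (G(o) = -5*(-2) = 10)
M(P, k) = 8 (M(P, k) = 4 + 4 = 8)
O(X) = 8
E(V, J) = -16/3 - J/3 + 5*V/3 (E(V, J) = -7 + ((V + 1)*5 - J)/3 = -7 + ((1 + V)*5 - J)/3 = -7 + ((5 + 5*V) - J)/3 = -7 + (5 - J + 5*V)/3 = -7 + (5/3 - J/3 + 5*V/3) = -16/3 - J/3 + 5*V/3)
E(O(1), -1) + ((-18 - 19)/(-1 + 23))*46 = (-16/3 - ⅓*(-1) + (5/3)*8) + ((-18 - 19)/(-1 + 23))*46 = (-16/3 + ⅓ + 40/3) - 37/22*46 = 25/3 - 37*1/22*46 = 25/3 - 37/22*46 = 25/3 - 851/11 = -2278/33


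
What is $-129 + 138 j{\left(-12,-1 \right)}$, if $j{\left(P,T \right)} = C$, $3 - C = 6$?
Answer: $-543$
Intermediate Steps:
$C = -3$ ($C = 3 - 6 = -3$)
$j{\left(P,T \right)} = -3$
$-129 + 138 j{\left(-12,-1 \right)} = -129 + 138 \left(-3\right) = -129 - 414 = -543$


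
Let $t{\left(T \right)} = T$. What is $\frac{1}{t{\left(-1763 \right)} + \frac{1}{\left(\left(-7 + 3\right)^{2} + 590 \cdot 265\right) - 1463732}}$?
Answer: $- \frac{1307366}{2304886259} \approx -0.00056721$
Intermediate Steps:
$\frac{1}{t{\left(-1763 \right)} + \frac{1}{\left(\left(-7 + 3\right)^{2} + 590 \cdot 265\right) - 1463732}} = \frac{1}{-1763 + \frac{1}{\left(\left(-7 + 3\right)^{2} + 590 \cdot 265\right) - 1463732}} = \frac{1}{-1763 + \frac{1}{\left(\left(-4\right)^{2} + 156350\right) - 1463732}} = \frac{1}{-1763 + \frac{1}{\left(16 + 156350\right) - 1463732}} = \frac{1}{-1763 + \frac{1}{156366 - 1463732}} = \frac{1}{-1763 + \frac{1}{-1307366}} = \frac{1}{-1763 - \frac{1}{1307366}} = \frac{1}{- \frac{2304886259}{1307366}} = - \frac{1307366}{2304886259}$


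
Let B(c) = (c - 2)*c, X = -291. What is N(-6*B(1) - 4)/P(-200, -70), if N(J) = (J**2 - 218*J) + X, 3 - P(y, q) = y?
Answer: -723/203 ≈ -3.5616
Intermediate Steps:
P(y, q) = 3 - y
B(c) = c*(-2 + c) (B(c) = (-2 + c)*c = c*(-2 + c))
N(J) = -291 + J**2 - 218*J (N(J) = (J**2 - 218*J) - 291 = -291 + J**2 - 218*J)
N(-6*B(1) - 4)/P(-200, -70) = (-291 + (-6*(-2 + 1) - 4)**2 - 218*(-6*(-2 + 1) - 4))/(3 - 1*(-200)) = (-291 + (-6*(-1) - 4)**2 - 218*(-6*(-1) - 4))/(3 + 200) = (-291 + (-6*(-1) - 4)**2 - 218*(-6*(-1) - 4))/203 = (-291 + (6 - 4)**2 - 218*(6 - 4))*(1/203) = (-291 + 2**2 - 218*2)*(1/203) = (-291 + 4 - 436)*(1/203) = -723*1/203 = -723/203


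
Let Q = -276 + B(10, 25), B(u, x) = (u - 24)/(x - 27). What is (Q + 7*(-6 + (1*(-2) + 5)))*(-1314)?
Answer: 381060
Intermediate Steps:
B(u, x) = (-24 + u)/(-27 + x)
Q = -269 (Q = -276 + (-24 + 10)/(-27 + 25) = -276 - 14/(-2) = -276 - ½*(-14) = -276 + 7 = -269)
(Q + 7*(-6 + (1*(-2) + 5)))*(-1314) = (-269 + 7*(-6 + (1*(-2) + 5)))*(-1314) = (-269 + 7*(-6 + (-2 + 5)))*(-1314) = (-269 + 7*(-6 + 3))*(-1314) = (-269 + 7*(-3))*(-1314) = (-269 - 21)*(-1314) = -290*(-1314) = 381060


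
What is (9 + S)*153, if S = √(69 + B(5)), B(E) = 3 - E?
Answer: 1377 + 153*√67 ≈ 2629.4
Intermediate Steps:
S = √67 (S = √(69 + (3 - 1*5)) = √(69 + (3 - 5)) = √(69 - 2) = √67 ≈ 8.1853)
(9 + S)*153 = (9 + √67)*153 = 1377 + 153*√67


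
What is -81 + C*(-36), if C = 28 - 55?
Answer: 891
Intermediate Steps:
C = -27
-81 + C*(-36) = -81 - 27*(-36) = -81 + 972 = 891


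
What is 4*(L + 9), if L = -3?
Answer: 24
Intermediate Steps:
4*(L + 9) = 4*(-3 + 9) = 4*6 = 24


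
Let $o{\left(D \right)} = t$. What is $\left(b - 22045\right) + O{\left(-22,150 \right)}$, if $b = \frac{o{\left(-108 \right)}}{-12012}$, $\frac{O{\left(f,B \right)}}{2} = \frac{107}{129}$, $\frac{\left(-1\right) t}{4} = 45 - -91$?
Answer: $- \frac{948809581}{43043} \approx -22043.0$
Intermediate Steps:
$t = -544$ ($t = - 4 \left(45 - -91\right) = - 4 \left(45 + 91\right) = \left(-4\right) 136 = -544$)
$O{\left(f,B \right)} = \frac{214}{129}$ ($O{\left(f,B \right)} = 2 \cdot \frac{107}{129} = \frac{214}{129}$)
$o{\left(D \right)} = -544$
$b = \frac{136}{3003}$ ($b = - \frac{544}{-12012} = \left(-544\right) \left(- \frac{1}{12012}\right) = \frac{136}{3003} \approx 0.045288$)
$\left(b - 22045\right) + O{\left(-22,150 \right)} = \left(\frac{136}{3003} - 22045\right) + \frac{214}{129} = - \frac{66200999}{3003} + \frac{214}{129} = - \frac{948809581}{43043}$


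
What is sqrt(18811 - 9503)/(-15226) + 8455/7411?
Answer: 8455/7411 - sqrt(2327)/7613 ≈ 1.1345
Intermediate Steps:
sqrt(18811 - 9503)/(-15226) + 8455/7411 = sqrt(9308)*(-1/15226) + 8455*(1/7411) = (2*sqrt(2327))*(-1/15226) + 8455/7411 = -sqrt(2327)/7613 + 8455/7411 = 8455/7411 - sqrt(2327)/7613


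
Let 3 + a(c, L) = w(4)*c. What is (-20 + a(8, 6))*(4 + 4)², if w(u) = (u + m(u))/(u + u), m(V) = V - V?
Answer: -1216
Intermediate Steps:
m(V) = 0
w(u) = ½ (w(u) = (u + 0)/(u + u) = u/((2*u)) = u*(1/(2*u)) = ½)
a(c, L) = -3 + c/2
(-20 + a(8, 6))*(4 + 4)² = (-20 + (-3 + (½)*8))*(4 + 4)² = (-20 + (-3 + 4))*8² = (-20 + 1)*64 = -19*64 = -1216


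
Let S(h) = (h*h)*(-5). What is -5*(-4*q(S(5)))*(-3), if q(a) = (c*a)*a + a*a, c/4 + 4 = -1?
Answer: 17812500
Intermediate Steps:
c = -20 (c = -16 + 4*(-1) = -16 - 4 = -20)
S(h) = -5*h² (S(h) = h²*(-5) = -5*h²)
q(a) = -19*a² (q(a) = (-20*a)*a + a*a = -20*a² + a² = -19*a²)
-5*(-4*q(S(5)))*(-3) = -5*(-(-76)*(-5*5²)²)*(-3) = -5*(-(-76)*(-5*25)²)*(-3) = -5*(-(-76)*(-125)²)*(-3) = -5*(-(-76)*15625)*(-3) = -5*(-4*(-296875))*(-3) = -5937500*(-3) = -5*(-3562500) = 17812500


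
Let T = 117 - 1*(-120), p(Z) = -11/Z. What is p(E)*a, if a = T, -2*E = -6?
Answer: -869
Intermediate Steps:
E = 3 (E = -½*(-6) = 3)
T = 237 (T = 117 + 120 = 237)
a = 237
p(E)*a = -11/3*237 = -869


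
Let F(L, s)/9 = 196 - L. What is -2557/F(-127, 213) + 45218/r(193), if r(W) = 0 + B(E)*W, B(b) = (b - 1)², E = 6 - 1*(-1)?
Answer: 701745/124678 ≈ 5.6285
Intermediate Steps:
E = 7 (E = 6 + 1 = 7)
F(L, s) = 1764 - 9*L (F(L, s) = 9*(196 - L) = 1764 - 9*L)
B(b) = (-1 + b)²
r(W) = 36*W (r(W) = 0 + (-1 + 7)²*W = 0 + 6²*W = 0 + 36*W = 36*W)
-2557/F(-127, 213) + 45218/r(193) = -2557/(1764 - 9*(-127)) + 45218/((36*193)) = -2557/(1764 + 1143) + 45218/6948 = -2557/2907 + 45218*(1/6948) = -2557*1/2907 + 22609/3474 = -2557/2907 + 22609/3474 = 701745/124678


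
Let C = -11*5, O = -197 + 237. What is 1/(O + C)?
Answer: -1/15 ≈ -0.066667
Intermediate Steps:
O = 40
C = -55
1/(O + C) = 1/(40 - 55) = 1/(-15) = -1/15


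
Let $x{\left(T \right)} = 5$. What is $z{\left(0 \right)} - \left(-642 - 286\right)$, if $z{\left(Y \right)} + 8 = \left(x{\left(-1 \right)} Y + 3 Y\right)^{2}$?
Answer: $920$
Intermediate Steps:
$z{\left(Y \right)} = -8 + 64 Y^{2}$ ($z{\left(Y \right)} = -8 + \left(5 Y + 3 Y\right)^{2} = -8 + \left(8 Y\right)^{2} = -8 + 64 Y^{2}$)
$z{\left(0 \right)} - \left(-642 - 286\right) = \left(-8 + 64 \cdot 0^{2}\right) - \left(-642 - 286\right) = \left(-8 + 64 \cdot 0\right) - -928 = \left(-8 + 0\right) + 928 = -8 + 928 = 920$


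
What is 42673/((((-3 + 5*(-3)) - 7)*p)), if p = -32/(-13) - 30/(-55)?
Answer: -6102239/10750 ≈ -567.65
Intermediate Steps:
p = 430/143 (p = -32*(-1/13) - 30*(-1/55) = 32/13 + 6/11 = 430/143 ≈ 3.0070)
42673/((((-3 + 5*(-3)) - 7)*p)) = 42673/((((-3 + 5*(-3)) - 7)*(430/143))) = 42673/((((-3 - 15) - 7)*(430/143))) = 42673/(((-18 - 7)*(430/143))) = 42673/((-25*430/143)) = 42673/(-10750/143) = 42673*(-143/10750) = -6102239/10750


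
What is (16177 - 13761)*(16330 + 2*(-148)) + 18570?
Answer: 38756714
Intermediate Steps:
(16177 - 13761)*(16330 + 2*(-148)) + 18570 = 2416*(16330 - 296) + 18570 = 2416*16034 + 18570 = 38738144 + 18570 = 38756714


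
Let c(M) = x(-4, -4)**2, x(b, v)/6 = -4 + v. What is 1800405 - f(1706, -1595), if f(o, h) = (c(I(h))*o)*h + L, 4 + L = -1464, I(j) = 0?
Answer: 6271147153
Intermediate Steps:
x(b, v) = -24 + 6*v (x(b, v) = 6*(-4 + v) = -24 + 6*v)
L = -1468 (L = -4 - 1464 = -1468)
c(M) = 2304 (c(M) = (-24 + 6*(-4))**2 = (-24 - 24)**2 = (-48)**2 = 2304)
f(o, h) = -1468 + 2304*h*o (f(o, h) = (2304*o)*h - 1468 = 2304*h*o - 1468 = -1468 + 2304*h*o)
1800405 - f(1706, -1595) = 1800405 - (-1468 + 2304*(-1595)*1706) = 1800405 - (-1468 - 6269345280) = 1800405 - 1*(-6269346748) = 1800405 + 6269346748 = 6271147153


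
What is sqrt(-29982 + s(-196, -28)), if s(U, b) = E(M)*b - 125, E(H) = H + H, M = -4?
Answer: I*sqrt(29883) ≈ 172.87*I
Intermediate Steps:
E(H) = 2*H
s(U, b) = -125 - 8*b (s(U, b) = (2*(-4))*b - 125 = -8*b - 125 = -125 - 8*b)
sqrt(-29982 + s(-196, -28)) = sqrt(-29982 + (-125 - 8*(-28))) = sqrt(-29982 + (-125 + 224)) = sqrt(-29982 + 99) = sqrt(-29883) = I*sqrt(29883)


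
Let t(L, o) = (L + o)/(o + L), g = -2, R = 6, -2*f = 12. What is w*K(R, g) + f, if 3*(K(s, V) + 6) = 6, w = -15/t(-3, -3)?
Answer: 54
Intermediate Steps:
f = -6 (f = -1/2*12 = -6)
t(L, o) = 1 (t(L, o) = (L + o)/(L + o) = 1)
w = -15 (w = -15/1 = -15*1 = -15)
K(s, V) = -4 (K(s, V) = -6 + (1/3)*6 = -6 + 2 = -4)
w*K(R, g) + f = -15*(-4) - 6 = 60 - 6 = 54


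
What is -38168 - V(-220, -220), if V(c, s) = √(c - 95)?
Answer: -38168 - 3*I*√35 ≈ -38168.0 - 17.748*I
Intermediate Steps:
V(c, s) = √(-95 + c)
-38168 - V(-220, -220) = -38168 - √(-95 - 220) = -38168 - √(-315) = -38168 - 3*I*√35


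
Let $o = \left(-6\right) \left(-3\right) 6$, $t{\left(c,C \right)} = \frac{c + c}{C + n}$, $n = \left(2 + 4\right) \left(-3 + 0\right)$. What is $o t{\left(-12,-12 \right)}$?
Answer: $\frac{432}{5} \approx 86.4$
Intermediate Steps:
$n = -18$ ($n = 6 \left(-3\right) = -18$)
$t{\left(c,C \right)} = \frac{2 c}{-18 + C}$ ($t{\left(c,C \right)} = \frac{c + c}{C - 18} = \frac{2 c}{-18 + C}$)
$o = 108$ ($o = 18 \cdot 6 = 108$)
$o t{\left(-12,-12 \right)} = 108 \cdot 2 \left(-12\right) \frac{1}{-18 - 12} = 108 \cdot 2 \left(-12\right) \frac{1}{-30} = 108 \cdot 2 \left(-12\right) \left(- \frac{1}{30}\right) = 108 \cdot \frac{4}{5} = \frac{432}{5}$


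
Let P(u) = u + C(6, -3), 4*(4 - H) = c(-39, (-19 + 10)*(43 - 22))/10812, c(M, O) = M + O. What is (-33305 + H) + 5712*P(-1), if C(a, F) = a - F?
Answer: 44671599/3604 ≈ 12395.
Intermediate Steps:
H = 14435/3604 (H = 4 - (-39 + (-19 + 10)*(43 - 22))/(4*10812) = 4 - (-39 - 9*21)/(4*10812) = 4 - (-39 - 189)/(4*10812) = 4 - (-57)/10812 = 4 - ¼*(-19/901) = 4 + 19/3604 = 14435/3604 ≈ 4.0053)
P(u) = 9 + u (P(u) = u + (6 - 1*(-3)) = u + (6 + 3) = u + 9 = 9 + u)
(-33305 + H) + 5712*P(-1) = (-33305 + 14435/3604) + 5712*(9 - 1) = -120016785/3604 + 5712*8 = -120016785/3604 + 45696 = 44671599/3604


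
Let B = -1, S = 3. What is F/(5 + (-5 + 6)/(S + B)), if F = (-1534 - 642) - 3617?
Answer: -11586/11 ≈ -1053.3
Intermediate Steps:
F = -5793 (F = -2176 - 3617 = -5793)
F/(5 + (-5 + 6)/(S + B)) = -5793/(5 + (-5 + 6)/(3 - 1)) = -5793/(5 + 1/2) = -5793/(5 + 1*(½)) = -5793/(5 + ½) = -5793/(11/2) = (2/11)*(-5793) = -11586/11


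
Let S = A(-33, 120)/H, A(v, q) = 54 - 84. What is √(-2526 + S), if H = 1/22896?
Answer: I*√689406 ≈ 830.3*I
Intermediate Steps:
H = 1/22896 ≈ 4.3676e-5
A(v, q) = -30
S = -686880 (S = -30/1/22896 = -30*22896 = -686880)
√(-2526 + S) = √(-2526 - 686880) = √(-689406) = I*√689406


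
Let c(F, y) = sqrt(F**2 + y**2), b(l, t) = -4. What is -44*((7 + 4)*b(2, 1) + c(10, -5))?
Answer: 1936 - 220*sqrt(5) ≈ 1444.1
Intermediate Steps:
-44*((7 + 4)*b(2, 1) + c(10, -5)) = -44*((7 + 4)*(-4) + sqrt(10**2 + (-5)**2)) = -44*(11*(-4) + sqrt(100 + 25)) = -44*(-44 + sqrt(125)) = -44*(-44 + 5*sqrt(5)) = 1936 - 220*sqrt(5)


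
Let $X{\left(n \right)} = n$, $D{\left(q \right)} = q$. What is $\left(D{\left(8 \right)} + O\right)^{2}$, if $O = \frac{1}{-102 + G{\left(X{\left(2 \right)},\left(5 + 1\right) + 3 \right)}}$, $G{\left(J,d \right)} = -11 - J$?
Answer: $\frac{844561}{13225} \approx 63.861$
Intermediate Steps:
$O = - \frac{1}{115}$ ($O = \frac{1}{-102 - 13} = \frac{1}{-115} = - \frac{1}{115} \approx -0.0086956$)
$\left(D{\left(8 \right)} + O\right)^{2} = \left(8 - \frac{1}{115}\right)^{2} = \left(\frac{919}{115}\right)^{2} = \frac{844561}{13225}$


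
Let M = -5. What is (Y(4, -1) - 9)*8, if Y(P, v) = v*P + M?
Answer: -144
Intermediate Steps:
Y(P, v) = -5 + P*v (Y(P, v) = v*P - 5 = P*v - 5 = -5 + P*v)
(Y(4, -1) - 9)*8 = ((-5 + 4*(-1)) - 9)*8 = ((-5 - 4) - 9)*8 = (-9 - 9)*8 = -18*8 = -144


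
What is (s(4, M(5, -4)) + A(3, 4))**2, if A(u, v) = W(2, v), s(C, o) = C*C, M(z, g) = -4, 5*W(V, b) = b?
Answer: 7056/25 ≈ 282.24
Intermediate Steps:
W(V, b) = b/5
s(C, o) = C**2
A(u, v) = v/5
(s(4, M(5, -4)) + A(3, 4))**2 = (4**2 + (1/5)*4)**2 = (16 + 4/5)**2 = (84/5)**2 = 7056/25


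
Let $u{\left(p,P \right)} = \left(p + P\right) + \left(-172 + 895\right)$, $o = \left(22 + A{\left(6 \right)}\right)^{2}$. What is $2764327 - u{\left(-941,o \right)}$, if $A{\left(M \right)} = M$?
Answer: $2763761$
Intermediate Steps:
$o = 784$ ($o = \left(22 + 6\right)^{2} = 28^{2} = 784$)
$u{\left(p,P \right)} = 723 + P + p$ ($u{\left(p,P \right)} = \left(P + p\right) + 723 = 723 + P + p$)
$2764327 - u{\left(-941,o \right)} = 2764327 - \left(723 + 784 - 941\right) = 2764327 - 566 = 2763761$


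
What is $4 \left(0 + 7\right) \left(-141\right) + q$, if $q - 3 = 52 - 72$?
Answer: $-3965$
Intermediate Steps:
$q = -17$ ($q = 3 + \left(52 - 72\right) = 3 - 20 = -17$)
$4 \left(0 + 7\right) \left(-141\right) + q = 4 \left(0 + 7\right) \left(-141\right) - 17 = 4 \cdot 7 \left(-141\right) - 17 = 28 \left(-141\right) - 17 = -3948 - 17 = -3965$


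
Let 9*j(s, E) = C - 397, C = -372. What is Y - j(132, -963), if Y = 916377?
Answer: 8248162/9 ≈ 9.1646e+5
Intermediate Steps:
j(s, E) = -769/9 (j(s, E) = (-372 - 397)/9 = (⅑)*(-769) = -769/9)
Y - j(132, -963) = 916377 - 1*(-769/9) = 916377 + 769/9 = 8248162/9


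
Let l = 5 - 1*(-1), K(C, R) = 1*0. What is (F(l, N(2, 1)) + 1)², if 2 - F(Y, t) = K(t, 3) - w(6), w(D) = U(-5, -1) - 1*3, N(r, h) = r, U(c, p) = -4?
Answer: 16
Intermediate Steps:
K(C, R) = 0
l = 6 (l = 5 + 1 = 6)
w(D) = -7 (w(D) = -4 - 1*3 = -4 - 3 = -7)
F(Y, t) = -5 (F(Y, t) = 2 - (0 - 1*(-7)) = 2 - (0 + 7) = 2 - 1*7 = 2 - 7 = -5)
(F(l, N(2, 1)) + 1)² = (-5 + 1)² = (-4)² = 16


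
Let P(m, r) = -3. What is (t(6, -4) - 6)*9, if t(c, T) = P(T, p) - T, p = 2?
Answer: -45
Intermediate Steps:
t(c, T) = -3 - T
(t(6, -4) - 6)*9 = ((-3 - 1*(-4)) - 6)*9 = ((-3 + 4) - 6)*9 = (1 - 6)*9 = -5*9 = -45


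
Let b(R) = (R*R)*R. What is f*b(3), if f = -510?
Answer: -13770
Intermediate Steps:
b(R) = R³ (b(R) = R²*R = R³)
f*b(3) = -510*3³ = -510*27 = -13770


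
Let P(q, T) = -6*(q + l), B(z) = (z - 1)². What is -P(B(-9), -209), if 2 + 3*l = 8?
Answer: 612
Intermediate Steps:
l = 2 (l = -⅔ + (⅓)*8 = -⅔ + 8/3 = 2)
B(z) = (-1 + z)²
P(q, T) = -12 - 6*q (P(q, T) = -6*(q + 2) = -6*(2 + q) = -12 - 6*q)
-P(B(-9), -209) = -(-12 - 6*(-1 - 9)²) = -(-12 - 6*(-10)²) = -(-12 - 6*100) = -(-12 - 600) = -1*(-612) = 612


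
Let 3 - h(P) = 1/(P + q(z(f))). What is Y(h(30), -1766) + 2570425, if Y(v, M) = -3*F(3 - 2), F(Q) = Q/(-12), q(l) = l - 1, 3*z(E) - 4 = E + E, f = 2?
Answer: 10281701/4 ≈ 2.5704e+6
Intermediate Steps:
z(E) = 4/3 + 2*E/3 (z(E) = 4/3 + (E + E)/3 = 4/3 + (2*E)/3 = 4/3 + 2*E/3)
q(l) = -1 + l
h(P) = 3 - 1/(5/3 + P) (h(P) = 3 - 1/(P + (-1 + (4/3 + (2/3)*2))) = 3 - 1/(P + (-1 + (4/3 + 4/3))) = 3 - 1/(P + (-1 + 8/3)) = 3 - 1/(P + 5/3) = 3 - 1/(5/3 + P))
F(Q) = -Q/12 (F(Q) = Q*(-1/12) = -Q/12)
Y(v, M) = 1/4 (Y(v, M) = -(-1)*(3 - 2)/4 = -(-1)/4 = -3*(-1/12) = 1/4)
Y(h(30), -1766) + 2570425 = 1/4 + 2570425 = 10281701/4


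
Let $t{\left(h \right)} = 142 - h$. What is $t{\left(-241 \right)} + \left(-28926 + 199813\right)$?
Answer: $171270$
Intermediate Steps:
$t{\left(-241 \right)} + \left(-28926 + 199813\right) = \left(142 - -241\right) + \left(-28926 + 199813\right) = \left(142 + 241\right) + 170887 = 383 + 170887 = 171270$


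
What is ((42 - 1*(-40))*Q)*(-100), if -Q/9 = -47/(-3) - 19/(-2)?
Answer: 1857300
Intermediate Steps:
Q = -453/2 (Q = -9*(-47/(-3) - 19/(-2)) = -9*(-47*(-1/3) - 19*(-1/2)) = -9*(47/3 + 19/2) = -9*151/6 = -453/2 ≈ -226.50)
((42 - 1*(-40))*Q)*(-100) = ((42 - 1*(-40))*(-453/2))*(-100) = ((42 + 40)*(-453/2))*(-100) = (82*(-453/2))*(-100) = -18573*(-100) = 1857300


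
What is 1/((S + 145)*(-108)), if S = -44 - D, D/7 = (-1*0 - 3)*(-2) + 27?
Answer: 1/14040 ≈ 7.1225e-5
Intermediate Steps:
D = 231 (D = 7*((-1*0 - 3)*(-2) + 27) = 7*((0 - 3)*(-2) + 27) = 7*(-3*(-2) + 27) = 7*(6 + 27) = 7*33 = 231)
S = -275 (S = -44 - 1*231 = -44 - 231 = -275)
1/((S + 145)*(-108)) = 1/((-275 + 145)*(-108)) = 1/(-130*(-108)) = 1/14040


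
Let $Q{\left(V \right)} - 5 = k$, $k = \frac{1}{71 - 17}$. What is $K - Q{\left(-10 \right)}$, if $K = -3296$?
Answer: $- \frac{178255}{54} \approx -3301.0$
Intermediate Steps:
$k = \frac{1}{54} \approx 0.018519$
$Q{\left(V \right)} = \frac{271}{54}$ ($Q{\left(V \right)} = 5 + \frac{1}{54} = \frac{271}{54}$)
$K - Q{\left(-10 \right)} = -3296 - \frac{271}{54} = - \frac{178255}{54}$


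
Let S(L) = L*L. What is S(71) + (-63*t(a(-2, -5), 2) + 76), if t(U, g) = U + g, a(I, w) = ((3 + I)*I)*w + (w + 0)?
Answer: 4676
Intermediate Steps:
S(L) = L²
a(I, w) = w + I*w*(3 + I) (a(I, w) = (I*(3 + I))*w + w = I*w*(3 + I) + w = w + I*w*(3 + I))
S(71) + (-63*t(a(-2, -5), 2) + 76) = 71² + (-63*(-5*(1 + (-2)² + 3*(-2)) + 2) + 76) = 5041 + (-63*(-5*(1 + 4 - 6) + 2) + 76) = 5041 + (-63*(-5*(-1) + 2) + 76) = 5041 + (-63*(5 + 2) + 76) = 5041 + (-63*7 + 76) = 5041 + (-441 + 76) = 5041 - 365 = 4676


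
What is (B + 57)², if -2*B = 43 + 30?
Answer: 1681/4 ≈ 420.25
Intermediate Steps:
B = -73/2 (B = -(43 + 30)/2 = -½*73 = -73/2 ≈ -36.500)
(B + 57)² = (-73/2 + 57)² = (41/2)² = 1681/4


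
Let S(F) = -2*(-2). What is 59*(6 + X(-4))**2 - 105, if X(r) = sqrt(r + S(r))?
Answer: 2019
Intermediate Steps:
S(F) = 4
X(r) = sqrt(4 + r) (X(r) = sqrt(r + 4) = sqrt(4 + r))
59*(6 + X(-4))**2 - 105 = 59*(6 + sqrt(4 - 4))**2 - 105 = 59*(6 + sqrt(0))**2 - 105 = 59*(6 + 0)**2 - 105 = 59*6**2 - 105 = 59*36 - 105 = 2124 - 105 = 2019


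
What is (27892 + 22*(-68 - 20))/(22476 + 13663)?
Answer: 25956/36139 ≈ 0.71823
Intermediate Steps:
(27892 + 22*(-68 - 20))/(22476 + 13663) = (27892 + 22*(-88))/36139 = (27892 - 1936)*(1/36139) = 25956*(1/36139) = 25956/36139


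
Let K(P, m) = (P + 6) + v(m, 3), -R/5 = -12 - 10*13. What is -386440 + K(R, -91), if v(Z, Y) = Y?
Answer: -385721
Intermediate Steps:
R = 710 (R = -5*(-12 - 10*13) = -5*(-12 - 130) = -5*(-142) = 710)
K(P, m) = 9 + P (K(P, m) = (P + 6) + 3 = (6 + P) + 3 = 9 + P)
-386440 + K(R, -91) = -386440 + (9 + 710) = -386440 + 719 = -385721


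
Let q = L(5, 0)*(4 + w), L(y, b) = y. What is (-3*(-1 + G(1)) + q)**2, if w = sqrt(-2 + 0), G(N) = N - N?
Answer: 479 + 230*I*sqrt(2) ≈ 479.0 + 325.27*I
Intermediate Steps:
G(N) = 0
w = I*sqrt(2) (w = sqrt(-2) = I*sqrt(2) ≈ 1.4142*I)
q = 20 + 5*I*sqrt(2) (q = 5*(4 + I*sqrt(2)) = 20 + 5*I*sqrt(2) ≈ 20.0 + 7.0711*I)
(-3*(-1 + G(1)) + q)**2 = (-3*(-1 + 0) + (20 + 5*I*sqrt(2)))**2 = (-3*(-1) + (20 + 5*I*sqrt(2)))**2 = (3 + (20 + 5*I*sqrt(2)))**2 = (23 + 5*I*sqrt(2))**2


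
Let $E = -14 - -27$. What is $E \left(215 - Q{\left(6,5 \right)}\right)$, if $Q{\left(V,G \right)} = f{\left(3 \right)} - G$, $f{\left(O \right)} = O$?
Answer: $2821$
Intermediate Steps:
$E = 13$ ($E = -14 + 27 = 13$)
$Q{\left(V,G \right)} = 3 - G$
$E \left(215 - Q{\left(6,5 \right)}\right) = 13 \left(215 - \left(3 - 5\right)\right) = 13 \left(215 - -2\right) = 13 \left(215 + 2\right) = 13 \cdot 217 = 2821$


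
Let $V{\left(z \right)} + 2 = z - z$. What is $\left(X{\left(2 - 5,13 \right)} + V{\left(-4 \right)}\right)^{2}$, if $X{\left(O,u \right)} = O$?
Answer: $25$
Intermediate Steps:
$V{\left(z \right)} = -2$ ($V{\left(z \right)} = -2 + \left(z - z\right) = -2 + 0 = -2$)
$\left(X{\left(2 - 5,13 \right)} + V{\left(-4 \right)}\right)^{2} = \left(\left(2 - 5\right) - 2\right)^{2} = \left(-3 - 2\right)^{2} = \left(-5\right)^{2} = 25$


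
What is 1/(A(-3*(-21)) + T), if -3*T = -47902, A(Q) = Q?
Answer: 3/48091 ≈ 6.2382e-5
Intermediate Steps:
T = 47902/3 (T = -1/3*(-47902) = 47902/3 ≈ 15967.)
1/(A(-3*(-21)) + T) = 1/(-3*(-21) + 47902/3) = 1/(63 + 47902/3) = 1/(48091/3) = 3/48091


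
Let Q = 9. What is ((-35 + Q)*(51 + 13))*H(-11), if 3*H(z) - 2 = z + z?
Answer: 33280/3 ≈ 11093.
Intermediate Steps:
H(z) = ⅔ + 2*z/3 (H(z) = ⅔ + (z + z)/3 = ⅔ + (2*z)/3 = ⅔ + 2*z/3)
((-35 + Q)*(51 + 13))*H(-11) = ((-35 + 9)*(51 + 13))*(⅔ + (⅔)*(-11)) = (-26*64)*(⅔ - 22/3) = -1664*(-20/3) = 33280/3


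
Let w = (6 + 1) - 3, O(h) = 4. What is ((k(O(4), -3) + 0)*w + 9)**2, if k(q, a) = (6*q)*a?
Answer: 77841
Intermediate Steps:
k(q, a) = 6*a*q
w = 4 (w = 7 - 3 = 4)
((k(O(4), -3) + 0)*w + 9)**2 = ((6*(-3)*4 + 0)*4 + 9)**2 = ((-72 + 0)*4 + 9)**2 = (-72*4 + 9)**2 = (-288 + 9)**2 = (-279)**2 = 77841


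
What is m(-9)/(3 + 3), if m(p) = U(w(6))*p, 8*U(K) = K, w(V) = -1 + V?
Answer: -15/16 ≈ -0.93750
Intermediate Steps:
U(K) = K/8
m(p) = 5*p/8 (m(p) = ((-1 + 6)/8)*p = ((1/8)*5)*p = 5*p/8)
m(-9)/(3 + 3) = ((5/8)*(-9))/(3 + 3) = -45/8/6 = -45/8*1/6 = -15/16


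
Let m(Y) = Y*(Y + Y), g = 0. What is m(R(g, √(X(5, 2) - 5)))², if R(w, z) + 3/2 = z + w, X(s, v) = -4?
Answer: -567/4 + 486*I ≈ -141.75 + 486.0*I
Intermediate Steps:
R(w, z) = -3/2 + w + z (R(w, z) = -3/2 + (z + w) = -3/2 + (w + z) = -3/2 + w + z)
m(Y) = 2*Y² (m(Y) = Y*(2*Y) = 2*Y²)
m(R(g, √(X(5, 2) - 5)))² = (2*(-3/2 + 0 + √(-4 - 5))²)² = (2*(-3/2 + 0 + √(-9))²)² = (2*(-3/2 + 0 + 3*I)²)² = (2*(-3/2 + 3*I)²)² = 4*(-3/2 + 3*I)⁴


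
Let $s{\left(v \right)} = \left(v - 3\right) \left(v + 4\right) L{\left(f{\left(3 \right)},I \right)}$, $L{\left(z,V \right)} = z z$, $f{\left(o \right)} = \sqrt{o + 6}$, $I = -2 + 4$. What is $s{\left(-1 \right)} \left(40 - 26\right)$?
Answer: $-1512$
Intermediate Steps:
$I = 2$
$f{\left(o \right)} = \sqrt{6 + o}$
$L{\left(z,V \right)} = z^{2}$
$s{\left(v \right)} = 9 \left(-3 + v\right) \left(4 + v\right)$ ($s{\left(v \right)} = \left(v - 3\right) \left(v + 4\right) \left(\sqrt{6 + 3}\right)^{2} = \left(-3 + v\right) \left(4 + v\right) \left(\sqrt{9}\right)^{2} = \left(-3 + v\right) \left(4 + v\right) 3^{2} = \left(-3 + v\right) \left(4 + v\right) 9 = 9 \left(-3 + v\right) \left(4 + v\right)$)
$s{\left(-1 \right)} \left(40 - 26\right) = \left(-108 + 9 \left(-1\right) + 9 \left(-1\right)^{2}\right) \left(40 - 26\right) = \left(-108 - 9 + 9 \cdot 1\right) 14 = \left(-108 - 9 + 9\right) 14 = \left(-108\right) 14 = -1512$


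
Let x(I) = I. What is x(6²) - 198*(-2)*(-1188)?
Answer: -470412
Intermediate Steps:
x(6²) - 198*(-2)*(-1188) = 6² - 198*(-2)*(-1188) = 36 + 396*(-1188) = 36 - 470448 = -470412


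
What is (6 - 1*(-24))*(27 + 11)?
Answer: 1140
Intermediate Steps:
(6 - 1*(-24))*(27 + 11) = (6 + 24)*38 = 30*38 = 1140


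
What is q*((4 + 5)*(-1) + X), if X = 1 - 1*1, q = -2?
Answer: 18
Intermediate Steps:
X = 0 (X = 1 - 1 = 0)
q*((4 + 5)*(-1) + X) = -2*((4 + 5)*(-1) + 0) = -2*(9*(-1) + 0) = -2*(-9 + 0) = -2*(-9) = 18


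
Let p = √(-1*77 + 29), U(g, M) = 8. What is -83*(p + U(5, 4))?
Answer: -664 - 332*I*√3 ≈ -664.0 - 575.04*I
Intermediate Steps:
p = 4*I*√3 (p = √(-77 + 29) = √(-48) = 4*I*√3 ≈ 6.9282*I)
-83*(p + U(5, 4)) = -83*(4*I*√3 + 8) = -83*(8 + 4*I*√3) = -664 - 332*I*√3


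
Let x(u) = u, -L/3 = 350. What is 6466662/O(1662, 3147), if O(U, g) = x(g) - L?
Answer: 2155554/1399 ≈ 1540.8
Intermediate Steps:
L = -1050 (L = -3*350 = -1050)
O(U, g) = 1050 + g (O(U, g) = g - 1*(-1050) = g + 1050 = 1050 + g)
6466662/O(1662, 3147) = 6466662/(1050 + 3147) = 6466662/4197 = 6466662*(1/4197) = 2155554/1399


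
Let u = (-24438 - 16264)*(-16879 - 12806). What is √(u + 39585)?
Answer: √1208278455 ≈ 34760.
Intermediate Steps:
u = 1208238870 (u = -40702*(-29685) = 1208238870)
√(u + 39585) = √(1208238870 + 39585) = √1208278455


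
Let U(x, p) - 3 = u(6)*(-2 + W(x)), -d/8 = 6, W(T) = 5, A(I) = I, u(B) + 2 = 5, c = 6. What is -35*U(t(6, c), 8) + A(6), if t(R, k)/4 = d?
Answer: -414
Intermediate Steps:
u(B) = 3 (u(B) = -2 + 5 = 3)
d = -48 (d = -8*6 = -48)
t(R, k) = -192 (t(R, k) = 4*(-48) = -192)
U(x, p) = 12 (U(x, p) = 3 + 3*(-2 + 5) = 3 + 3*3 = 3 + 9 = 12)
-35*U(t(6, c), 8) + A(6) = -35*12 + 6 = -420 + 6 = -414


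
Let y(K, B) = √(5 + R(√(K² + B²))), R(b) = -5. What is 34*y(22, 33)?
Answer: 0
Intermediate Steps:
y(K, B) = 0 (y(K, B) = √(5 - 5) = √0 = 0)
34*y(22, 33) = 34*0 = 0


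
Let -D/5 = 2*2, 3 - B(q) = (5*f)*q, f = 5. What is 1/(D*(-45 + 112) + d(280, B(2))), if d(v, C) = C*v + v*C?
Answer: -1/27660 ≈ -3.6153e-5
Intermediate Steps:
B(q) = 3 - 25*q (B(q) = 3 - 5*5*q = 3 - 25*q)
D = -20 (D = -10*2 = -5*4 = -20)
d(v, C) = 2*C*v (d(v, C) = C*v + C*v = 2*C*v)
1/(D*(-45 + 112) + d(280, B(2))) = 1/(-20*(-45 + 112) + 2*(3 - 25*2)*280) = 1/(-20*67 + 2*(3 - 50)*280) = 1/(-1340 + 2*(-47)*280) = 1/(-1340 - 26320) = 1/(-27660) = -1/27660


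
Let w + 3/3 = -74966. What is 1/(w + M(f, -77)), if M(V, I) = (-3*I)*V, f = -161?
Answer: -1/112158 ≈ -8.9160e-6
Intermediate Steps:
w = -74967 (w = -1 - 74966 = -74967)
M(V, I) = -3*I*V
1/(w + M(f, -77)) = 1/(-74967 - 3*(-77)*(-161)) = 1/(-74967 - 37191) = 1/(-112158) = -1/112158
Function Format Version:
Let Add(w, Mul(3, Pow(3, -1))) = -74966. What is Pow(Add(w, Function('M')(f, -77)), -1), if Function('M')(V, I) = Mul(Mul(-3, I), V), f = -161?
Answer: Rational(-1, 112158) ≈ -8.9160e-6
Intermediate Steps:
w = -74967 (w = Add(-1, -74966) = -74967)
Function('M')(V, I) = Mul(-3, I, V)
Pow(Add(w, Function('M')(f, -77)), -1) = Pow(Add(-74967, Mul(-3, -77, -161)), -1) = Pow(Add(-74967, -37191), -1) = Pow(-112158, -1) = Rational(-1, 112158)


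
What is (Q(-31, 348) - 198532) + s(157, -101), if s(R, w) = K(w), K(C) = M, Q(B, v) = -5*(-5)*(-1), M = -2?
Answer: -198559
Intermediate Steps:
Q(B, v) = -25 (Q(B, v) = 25*(-1) = -25)
K(C) = -2
s(R, w) = -2
(Q(-31, 348) - 198532) + s(157, -101) = (-25 - 198532) - 2 = -198557 - 2 = -198559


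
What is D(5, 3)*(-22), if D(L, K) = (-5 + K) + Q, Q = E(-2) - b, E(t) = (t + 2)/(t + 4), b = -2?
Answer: 0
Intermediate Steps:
E(t) = (2 + t)/(4 + t)
Q = 2 (Q = (2 - 2)/(4 - 2) - 1*(-2) = 0/2 + 2 = (½)*0 + 2 = 0 + 2 = 2)
D(L, K) = -3 + K (D(L, K) = (-5 + K) + 2 = -3 + K)
D(5, 3)*(-22) = (-3 + 3)*(-22) = 0*(-22) = 0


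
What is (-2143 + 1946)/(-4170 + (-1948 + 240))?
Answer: 197/5878 ≈ 0.033515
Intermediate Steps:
(-2143 + 1946)/(-4170 + (-1948 + 240)) = -197/(-4170 - 1708) = -197/(-5878) = -197*(-1/5878) = 197/5878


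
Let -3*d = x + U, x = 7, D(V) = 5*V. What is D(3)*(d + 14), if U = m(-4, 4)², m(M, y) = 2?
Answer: 155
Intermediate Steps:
U = 4 (U = 2² = 4)
d = -11/3 (d = -(7 + 4)/3 = -⅓*11 = -11/3 ≈ -3.6667)
D(3)*(d + 14) = (5*3)*(-11/3 + 14) = 15*(31/3) = 155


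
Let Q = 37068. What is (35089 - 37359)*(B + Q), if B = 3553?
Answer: -92209670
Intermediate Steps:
(35089 - 37359)*(B + Q) = (35089 - 37359)*(3553 + 37068) = -2270*40621 = -92209670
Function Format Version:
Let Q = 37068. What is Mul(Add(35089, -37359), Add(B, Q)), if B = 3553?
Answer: -92209670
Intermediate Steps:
Mul(Add(35089, -37359), Add(B, Q)) = Mul(Add(35089, -37359), Add(3553, 37068)) = Mul(-2270, 40621) = -92209670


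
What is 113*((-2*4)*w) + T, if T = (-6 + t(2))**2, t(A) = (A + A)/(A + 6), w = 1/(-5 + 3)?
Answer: 1929/4 ≈ 482.25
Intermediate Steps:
w = -1/2 (w = 1/(-2) = -1/2 ≈ -0.50000)
t(A) = 2*A/(6 + A) (t(A) = (2*A)/(6 + A) = 2*A/(6 + A))
T = 121/4 (T = (-6 + 2*2/(6 + 2))**2 = (-6 + 2*2/8)**2 = (-6 + 2*2*(1/8))**2 = (-6 + 1/2)**2 = (-11/2)**2 = 121/4 ≈ 30.250)
113*((-2*4)*w) + T = 113*(-2*4*(-1/2)) + 121/4 = 113*(-8*(-1/2)) + 121/4 = 113*4 + 121/4 = 452 + 121/4 = 1929/4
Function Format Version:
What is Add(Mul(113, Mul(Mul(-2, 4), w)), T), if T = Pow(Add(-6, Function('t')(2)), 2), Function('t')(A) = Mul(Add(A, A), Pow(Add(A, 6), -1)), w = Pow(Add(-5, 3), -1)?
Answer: Rational(1929, 4) ≈ 482.25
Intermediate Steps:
w = Rational(-1, 2) (w = Pow(-2, -1) = Rational(-1, 2) ≈ -0.50000)
Function('t')(A) = Mul(2, A, Pow(Add(6, A), -1)) (Function('t')(A) = Mul(Mul(2, A), Pow(Add(6, A), -1)) = Mul(2, A, Pow(Add(6, A), -1)))
T = Rational(121, 4) (T = Pow(Add(-6, Mul(2, 2, Pow(Add(6, 2), -1))), 2) = Pow(Add(-6, Mul(2, 2, Pow(8, -1))), 2) = Pow(Add(-6, Mul(2, 2, Rational(1, 8))), 2) = Pow(Add(-6, Rational(1, 2)), 2) = Pow(Rational(-11, 2), 2) = Rational(121, 4) ≈ 30.250)
Add(Mul(113, Mul(Mul(-2, 4), w)), T) = Add(Mul(113, Mul(Mul(-2, 4), Rational(-1, 2))), Rational(121, 4)) = Add(Mul(113, Mul(-8, Rational(-1, 2))), Rational(121, 4)) = Add(Mul(113, 4), Rational(121, 4)) = Add(452, Rational(121, 4)) = Rational(1929, 4)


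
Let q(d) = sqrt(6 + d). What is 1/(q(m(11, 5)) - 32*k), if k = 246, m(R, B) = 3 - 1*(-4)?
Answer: -7872/61968371 - sqrt(13)/61968371 ≈ -0.00012709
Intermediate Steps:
m(R, B) = 7 (m(R, B) = 3 + 4 = 7)
1/(q(m(11, 5)) - 32*k) = 1/(sqrt(6 + 7) - 32*246) = 1/(sqrt(13) - 7872) = 1/(-7872 + sqrt(13))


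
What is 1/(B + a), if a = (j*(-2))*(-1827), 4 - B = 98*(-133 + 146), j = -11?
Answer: -1/41464 ≈ -2.4117e-5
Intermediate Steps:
B = -1270 (B = 4 - 98*(-133 + 146) = 4 - 98*13 = 4 - 1*1274 = 4 - 1274 = -1270)
a = -40194 (a = -11*(-2)*(-1827) = 22*(-1827) = -40194)
1/(B + a) = 1/(-1270 - 40194) = 1/(-41464) = -1/41464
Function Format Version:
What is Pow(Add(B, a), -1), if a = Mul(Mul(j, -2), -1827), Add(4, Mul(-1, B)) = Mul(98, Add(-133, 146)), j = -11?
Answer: Rational(-1, 41464) ≈ -2.4117e-5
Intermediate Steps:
B = -1270 (B = Add(4, Mul(-1, Mul(98, Add(-133, 146)))) = Add(4, Mul(-1, Mul(98, 13))) = Add(4, Mul(-1, 1274)) = Add(4, -1274) = -1270)
a = -40194 (a = Mul(Mul(-11, -2), -1827) = Mul(22, -1827) = -40194)
Pow(Add(B, a), -1) = Pow(Add(-1270, -40194), -1) = Pow(-41464, -1) = Rational(-1, 41464)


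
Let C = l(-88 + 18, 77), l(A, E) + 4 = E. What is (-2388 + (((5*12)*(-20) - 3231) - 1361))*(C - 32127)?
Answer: 262201720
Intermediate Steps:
l(A, E) = -4 + E
C = 73 (C = -4 + 77 = 73)
(-2388 + (((5*12)*(-20) - 3231) - 1361))*(C - 32127) = (-2388 + (((5*12)*(-20) - 3231) - 1361))*(73 - 32127) = (-2388 + ((60*(-20) - 3231) - 1361))*(-32054) = (-2388 + ((-1200 - 3231) - 1361))*(-32054) = (-2388 + (-4431 - 1361))*(-32054) = (-2388 - 5792)*(-32054) = -8180*(-32054) = 262201720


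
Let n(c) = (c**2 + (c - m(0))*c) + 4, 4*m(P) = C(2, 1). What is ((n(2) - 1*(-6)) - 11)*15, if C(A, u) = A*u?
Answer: 90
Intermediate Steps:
m(P) = 1/2 (m(P) = (2*1)/4 = (1/4)*2 = 1/2)
n(c) = 4 + c**2 + c*(-1/2 + c) (n(c) = (c**2 + (c - 1*1/2)*c) + 4 = (c**2 + (c - 1/2)*c) + 4 = (c**2 + (-1/2 + c)*c) + 4 = (c**2 + c*(-1/2 + c)) + 4 = 4 + c**2 + c*(-1/2 + c))
((n(2) - 1*(-6)) - 11)*15 = (((4 + 2*2**2 - 1/2*2) - 1*(-6)) - 11)*15 = (((4 + 2*4 - 1) + 6) - 11)*15 = (((4 + 8 - 1) + 6) - 11)*15 = ((11 + 6) - 11)*15 = (17 - 11)*15 = 6*15 = 90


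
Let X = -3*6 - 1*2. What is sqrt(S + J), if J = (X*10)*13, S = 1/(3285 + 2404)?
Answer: I*sqrt(84148268911)/5689 ≈ 50.99*I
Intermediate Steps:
X = -20 (X = -18 - 2 = -20)
S = 1/5689 ≈ 0.00017578
J = -2600 (J = -20*10*13 = -200*13 = -2600)
sqrt(S + J) = sqrt(1/5689 - 2600) = sqrt(-14791399/5689) = I*sqrt(84148268911)/5689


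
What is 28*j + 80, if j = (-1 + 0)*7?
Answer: -116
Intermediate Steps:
j = -7 (j = -1*7 = -7)
28*j + 80 = 28*(-7) + 80 = -196 + 80 = -116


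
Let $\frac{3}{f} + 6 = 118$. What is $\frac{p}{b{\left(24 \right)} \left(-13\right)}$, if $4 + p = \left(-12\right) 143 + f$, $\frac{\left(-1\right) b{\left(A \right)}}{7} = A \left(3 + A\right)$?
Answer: $- \frac{192637}{6604416} \approx -0.029168$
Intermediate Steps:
$f = \frac{3}{112}$ ($f = \frac{3}{-6 + 118} = \frac{3}{112} \approx 0.026786$)
$b{\left(A \right)} = - 7 A \left(3 + A\right)$
$p = - \frac{192637}{112}$ ($p = -4 + \left(\left(-12\right) 143 + \frac{3}{112}\right) = -4 + \left(-1716 + \frac{3}{112}\right) = -4 - \frac{192189}{112} = - \frac{192637}{112} \approx -1720.0$)
$\frac{p}{b{\left(24 \right)} \left(-13\right)} = - \frac{192637}{112 \left(-7\right) 24 \left(3 + 24\right) \left(-13\right)} = - \frac{192637}{112 \left(-7\right) 24 \cdot 27 \left(-13\right)} = - \frac{192637}{112 \left(\left(-4536\right) \left(-13\right)\right)} = - \frac{192637}{112 \cdot 58968} = \left(- \frac{192637}{112}\right) \frac{1}{58968} = - \frac{192637}{6604416}$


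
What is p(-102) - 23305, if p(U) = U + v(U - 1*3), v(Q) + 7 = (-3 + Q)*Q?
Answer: -12074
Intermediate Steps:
v(Q) = -7 + Q*(-3 + Q) (v(Q) = -7 + (-3 + Q)*Q = -7 + Q*(-3 + Q))
p(U) = 2 + (-3 + U)**2 - 2*U (p(U) = U + (-7 + (U - 1*3)**2 - 3*(U - 1*3)) = U + (-7 + (U - 3)**2 - 3*(U - 3)) = U + (-7 + (-3 + U)**2 - 3*(-3 + U)) = U + (-7 + (-3 + U)**2 + (9 - 3*U)) = U + (2 + (-3 + U)**2 - 3*U) = 2 + (-3 + U)**2 - 2*U)
p(-102) - 23305 = (11 + (-102)**2 - 8*(-102)) - 23305 = (11 + 10404 + 816) - 23305 = 11231 - 23305 = -12074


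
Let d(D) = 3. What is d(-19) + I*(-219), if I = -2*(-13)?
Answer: -5691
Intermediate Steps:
I = 26
d(-19) + I*(-219) = 3 + 26*(-219) = 3 - 5694 = -5691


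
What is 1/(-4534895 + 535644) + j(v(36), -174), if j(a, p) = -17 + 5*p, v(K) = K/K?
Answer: -3547335638/3999251 ≈ -887.00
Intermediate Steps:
v(K) = 1
1/(-4534895 + 535644) + j(v(36), -174) = 1/(-4534895 + 535644) + (-17 + 5*(-174)) = 1/(-3999251) + (-17 - 870) = -1/3999251 - 887 = -3547335638/3999251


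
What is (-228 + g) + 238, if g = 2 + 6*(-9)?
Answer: -42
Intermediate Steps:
g = -52 (g = 2 - 54 = -52)
(-228 + g) + 238 = (-228 - 52) + 238 = -280 + 238 = -42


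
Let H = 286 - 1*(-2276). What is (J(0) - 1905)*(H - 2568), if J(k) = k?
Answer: 11430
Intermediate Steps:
H = 2562 (H = 286 + 2276 = 2562)
(J(0) - 1905)*(H - 2568) = (0 - 1905)*(2562 - 2568) = -1905*(-6) = 11430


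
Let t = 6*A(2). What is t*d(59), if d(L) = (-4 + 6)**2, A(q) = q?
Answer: 48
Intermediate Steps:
d(L) = 4 (d(L) = 2**2 = 4)
t = 12 (t = 6*2 = 12)
t*d(59) = 12*4 = 48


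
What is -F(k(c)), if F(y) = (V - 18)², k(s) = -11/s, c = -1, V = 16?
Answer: -4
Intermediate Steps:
F(y) = 4 (F(y) = (16 - 18)² = (-2)² = 4)
-F(k(c)) = -1*4 = -4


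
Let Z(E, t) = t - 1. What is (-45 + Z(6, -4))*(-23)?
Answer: 1150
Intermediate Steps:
Z(E, t) = -1 + t
(-45 + Z(6, -4))*(-23) = (-45 + (-1 - 4))*(-23) = (-45 - 5)*(-23) = -50*(-23) = 1150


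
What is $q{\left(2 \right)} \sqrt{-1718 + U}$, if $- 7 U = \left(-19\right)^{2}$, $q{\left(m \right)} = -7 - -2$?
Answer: $- \frac{5 i \sqrt{86709}}{7} \approx - 210.33 i$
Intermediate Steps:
$q{\left(m \right)} = -5$ ($q{\left(m \right)} = -7 + 2 = -5$)
$U = - \frac{361}{7}$ ($U = - \frac{\left(-19\right)^{2}}{7} = \left(- \frac{1}{7}\right) 361 = - \frac{361}{7} \approx -51.571$)
$q{\left(2 \right)} \sqrt{-1718 + U} = - 5 \sqrt{-1718 - \frac{361}{7}} = - 5 \sqrt{- \frac{12387}{7}} = - 5 \frac{i \sqrt{86709}}{7} = - \frac{5 i \sqrt{86709}}{7}$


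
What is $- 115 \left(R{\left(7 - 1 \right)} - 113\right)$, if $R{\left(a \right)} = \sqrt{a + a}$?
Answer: $12995 - 230 \sqrt{3} \approx 12597.0$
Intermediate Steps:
$R{\left(a \right)} = \sqrt{2} \sqrt{a}$ ($R{\left(a \right)} = \sqrt{2 a} = \sqrt{2} \sqrt{a}$)
$- 115 \left(R{\left(7 - 1 \right)} - 113\right) = - 115 \left(\sqrt{2} \sqrt{7 - 1} - 113\right) = - 115 \left(\sqrt{2} \sqrt{6} - 113\right) = - 115 \left(2 \sqrt{3} - 113\right) = - 115 \left(-113 + 2 \sqrt{3}\right) = 12995 - 230 \sqrt{3}$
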